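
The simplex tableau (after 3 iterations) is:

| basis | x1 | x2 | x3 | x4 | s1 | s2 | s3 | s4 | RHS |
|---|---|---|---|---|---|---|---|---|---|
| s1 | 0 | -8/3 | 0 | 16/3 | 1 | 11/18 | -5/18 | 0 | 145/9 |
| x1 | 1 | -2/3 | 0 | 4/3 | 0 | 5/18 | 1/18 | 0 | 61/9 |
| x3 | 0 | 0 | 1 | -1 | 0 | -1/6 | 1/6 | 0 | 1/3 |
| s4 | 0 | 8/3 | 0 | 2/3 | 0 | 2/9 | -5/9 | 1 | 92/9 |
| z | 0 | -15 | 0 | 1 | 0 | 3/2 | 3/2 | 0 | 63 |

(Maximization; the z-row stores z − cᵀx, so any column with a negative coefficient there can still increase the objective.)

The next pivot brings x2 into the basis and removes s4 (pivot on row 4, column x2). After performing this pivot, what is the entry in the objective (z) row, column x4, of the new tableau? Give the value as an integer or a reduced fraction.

19/4

Pivot element is row 4, column x2: 8/3.
Normalize row 4: new (row 4, x4) = (2/3)/(8/3) = 1/4.
z-row ← z-row − (-15)·(new row 4): 1 − (-15)·(1/4) = 19/4.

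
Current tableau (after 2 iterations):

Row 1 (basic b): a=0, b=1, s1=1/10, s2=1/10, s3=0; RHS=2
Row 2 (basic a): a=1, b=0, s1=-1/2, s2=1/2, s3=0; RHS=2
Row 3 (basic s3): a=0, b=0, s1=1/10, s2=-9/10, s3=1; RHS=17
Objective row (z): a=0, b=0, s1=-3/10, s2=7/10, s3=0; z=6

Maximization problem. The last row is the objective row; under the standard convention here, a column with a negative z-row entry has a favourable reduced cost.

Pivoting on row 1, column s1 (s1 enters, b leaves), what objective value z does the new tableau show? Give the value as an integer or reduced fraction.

Minimum ratio for s1: 2/(1/10) = 20.
z changes by −(z-row coeff of s1)·ratio = −(-3/10)·20 = 6.
New z = 6 + 6 = 12.

12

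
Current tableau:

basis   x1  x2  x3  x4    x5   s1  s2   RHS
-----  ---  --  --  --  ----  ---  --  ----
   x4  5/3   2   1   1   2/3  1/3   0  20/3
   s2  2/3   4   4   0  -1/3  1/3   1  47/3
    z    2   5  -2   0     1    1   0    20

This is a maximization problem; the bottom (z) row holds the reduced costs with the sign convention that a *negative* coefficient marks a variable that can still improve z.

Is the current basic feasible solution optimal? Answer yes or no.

no

Column x3 has objective-row coefficient -2, which is negative; an improving pivot exists, so not yet optimal.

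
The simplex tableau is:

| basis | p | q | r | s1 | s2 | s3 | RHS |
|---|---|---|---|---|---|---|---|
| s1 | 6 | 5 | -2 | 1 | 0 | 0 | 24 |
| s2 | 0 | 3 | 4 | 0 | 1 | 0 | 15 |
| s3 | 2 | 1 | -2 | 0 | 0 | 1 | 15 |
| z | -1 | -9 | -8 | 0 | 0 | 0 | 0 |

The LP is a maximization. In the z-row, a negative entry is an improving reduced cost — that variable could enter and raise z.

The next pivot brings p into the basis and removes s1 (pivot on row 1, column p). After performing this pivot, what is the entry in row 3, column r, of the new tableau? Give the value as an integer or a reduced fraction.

Pivot element is row 1, column p: 6.
Normalize row 1: new (row 1, r) = (-2)/6 = -1/3.
row 3 ← row 3 − 2·(new row 1): -2 − 2·(-1/3) = -4/3.

-4/3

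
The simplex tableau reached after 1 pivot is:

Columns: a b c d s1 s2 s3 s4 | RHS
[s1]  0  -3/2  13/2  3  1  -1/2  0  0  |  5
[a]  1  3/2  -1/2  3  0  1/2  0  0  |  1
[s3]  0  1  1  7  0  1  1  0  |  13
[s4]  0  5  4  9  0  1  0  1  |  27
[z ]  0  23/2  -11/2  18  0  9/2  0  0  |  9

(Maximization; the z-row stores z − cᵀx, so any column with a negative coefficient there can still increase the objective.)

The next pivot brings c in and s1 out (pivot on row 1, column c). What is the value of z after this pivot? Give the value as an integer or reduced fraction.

Minimum ratio for c: 5/(13/2) = 10/13.
z changes by −(z-row coeff of c)·ratio = −(-11/2)·(10/13) = 55/13.
New z = 9 + (55/13) = 172/13.

172/13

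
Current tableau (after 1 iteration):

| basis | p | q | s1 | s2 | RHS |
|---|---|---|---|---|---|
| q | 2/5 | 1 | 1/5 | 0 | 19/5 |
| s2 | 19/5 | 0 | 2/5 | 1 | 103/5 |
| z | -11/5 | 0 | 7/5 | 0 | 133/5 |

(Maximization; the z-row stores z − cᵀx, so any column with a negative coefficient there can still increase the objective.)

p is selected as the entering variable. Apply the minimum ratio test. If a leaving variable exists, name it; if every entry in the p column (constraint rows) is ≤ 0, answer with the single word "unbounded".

s2

Ratios: row 1 (q): (19/5)/(2/5) = 19/2; row 2 (s2): (103/5)/(19/5) = 103/19.
Minimum ratio is in the s2 row, so s2 leaves.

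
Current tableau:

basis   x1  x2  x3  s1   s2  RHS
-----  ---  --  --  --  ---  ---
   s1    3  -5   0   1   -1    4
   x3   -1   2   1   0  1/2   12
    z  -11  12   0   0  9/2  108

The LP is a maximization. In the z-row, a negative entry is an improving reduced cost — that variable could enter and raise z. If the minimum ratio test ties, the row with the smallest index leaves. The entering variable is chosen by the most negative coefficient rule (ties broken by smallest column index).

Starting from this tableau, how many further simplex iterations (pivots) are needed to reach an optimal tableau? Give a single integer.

2

pivot: x1 in, s1 out → z = 368/3
pivot: x2 in, x3 out → z = 376
No improving column remains; optimal.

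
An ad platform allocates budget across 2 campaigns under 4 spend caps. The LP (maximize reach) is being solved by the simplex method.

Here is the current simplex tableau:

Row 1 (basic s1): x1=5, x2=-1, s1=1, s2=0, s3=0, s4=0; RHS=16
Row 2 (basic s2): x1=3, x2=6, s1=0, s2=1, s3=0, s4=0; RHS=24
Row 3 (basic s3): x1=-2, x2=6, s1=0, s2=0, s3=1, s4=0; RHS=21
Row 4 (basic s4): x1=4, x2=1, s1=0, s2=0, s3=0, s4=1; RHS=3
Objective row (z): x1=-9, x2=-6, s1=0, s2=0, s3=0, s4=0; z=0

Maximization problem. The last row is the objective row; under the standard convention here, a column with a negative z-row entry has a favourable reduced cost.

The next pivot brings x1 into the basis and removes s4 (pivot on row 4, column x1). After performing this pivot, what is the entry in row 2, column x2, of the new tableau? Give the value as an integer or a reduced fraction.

Pivot element is row 4, column x1: 4.
Normalize row 4: new (row 4, x2) = 1/4 = 1/4.
row 2 ← row 2 − 3·(new row 4): 6 − 3·(1/4) = 21/4.

21/4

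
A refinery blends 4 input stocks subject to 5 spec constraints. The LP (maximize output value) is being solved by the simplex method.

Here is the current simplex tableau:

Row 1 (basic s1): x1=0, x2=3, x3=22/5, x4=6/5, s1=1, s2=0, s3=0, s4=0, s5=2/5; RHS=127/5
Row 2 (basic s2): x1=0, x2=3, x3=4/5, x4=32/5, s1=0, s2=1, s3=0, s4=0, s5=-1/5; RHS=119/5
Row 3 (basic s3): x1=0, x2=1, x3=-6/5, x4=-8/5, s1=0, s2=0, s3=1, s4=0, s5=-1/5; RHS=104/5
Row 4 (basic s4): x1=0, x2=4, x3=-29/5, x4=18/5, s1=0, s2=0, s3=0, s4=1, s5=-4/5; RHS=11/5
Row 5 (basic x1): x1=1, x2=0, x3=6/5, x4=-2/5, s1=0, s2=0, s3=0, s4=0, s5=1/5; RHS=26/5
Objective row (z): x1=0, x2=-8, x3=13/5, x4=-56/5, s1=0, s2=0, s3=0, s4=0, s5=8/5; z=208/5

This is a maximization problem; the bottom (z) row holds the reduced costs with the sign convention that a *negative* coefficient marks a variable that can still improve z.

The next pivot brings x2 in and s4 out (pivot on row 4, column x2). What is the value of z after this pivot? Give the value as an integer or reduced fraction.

Minimum ratio for x2: (11/5)/4 = 11/20.
z changes by −(z-row coeff of x2)·ratio = −(-8)·(11/20) = 22/5.
New z = 208/5 + (22/5) = 46.

46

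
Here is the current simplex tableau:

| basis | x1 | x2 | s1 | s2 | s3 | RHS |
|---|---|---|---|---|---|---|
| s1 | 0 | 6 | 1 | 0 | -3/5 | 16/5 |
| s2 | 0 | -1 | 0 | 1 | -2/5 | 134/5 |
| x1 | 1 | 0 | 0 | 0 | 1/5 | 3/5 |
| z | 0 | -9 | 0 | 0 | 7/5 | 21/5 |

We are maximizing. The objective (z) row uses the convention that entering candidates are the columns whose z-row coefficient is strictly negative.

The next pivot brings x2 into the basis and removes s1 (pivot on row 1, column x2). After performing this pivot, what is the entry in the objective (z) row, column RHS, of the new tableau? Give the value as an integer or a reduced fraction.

9

Pivot element is row 1, column x2: 6.
Normalize row 1: new (row 1, RHS) = (16/5)/6 = 8/15.
z-row ← z-row − (-9)·(new row 1): 21/5 − (-9)·(8/15) = 9.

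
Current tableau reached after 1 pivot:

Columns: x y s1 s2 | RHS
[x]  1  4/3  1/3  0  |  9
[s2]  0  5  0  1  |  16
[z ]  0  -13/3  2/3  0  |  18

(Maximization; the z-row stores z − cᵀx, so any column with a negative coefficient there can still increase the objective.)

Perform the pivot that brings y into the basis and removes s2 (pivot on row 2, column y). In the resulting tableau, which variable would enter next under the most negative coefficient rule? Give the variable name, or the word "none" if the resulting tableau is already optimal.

Pivot element 5. New z-row = old z-row − (-13/3)·(row 2/5).
Updated z-row coefficients: x: 0, y: 0, s1: 2/3, s2: 13/15.
No coefficient is strictly negative; the tableau after this pivot is optimal.

none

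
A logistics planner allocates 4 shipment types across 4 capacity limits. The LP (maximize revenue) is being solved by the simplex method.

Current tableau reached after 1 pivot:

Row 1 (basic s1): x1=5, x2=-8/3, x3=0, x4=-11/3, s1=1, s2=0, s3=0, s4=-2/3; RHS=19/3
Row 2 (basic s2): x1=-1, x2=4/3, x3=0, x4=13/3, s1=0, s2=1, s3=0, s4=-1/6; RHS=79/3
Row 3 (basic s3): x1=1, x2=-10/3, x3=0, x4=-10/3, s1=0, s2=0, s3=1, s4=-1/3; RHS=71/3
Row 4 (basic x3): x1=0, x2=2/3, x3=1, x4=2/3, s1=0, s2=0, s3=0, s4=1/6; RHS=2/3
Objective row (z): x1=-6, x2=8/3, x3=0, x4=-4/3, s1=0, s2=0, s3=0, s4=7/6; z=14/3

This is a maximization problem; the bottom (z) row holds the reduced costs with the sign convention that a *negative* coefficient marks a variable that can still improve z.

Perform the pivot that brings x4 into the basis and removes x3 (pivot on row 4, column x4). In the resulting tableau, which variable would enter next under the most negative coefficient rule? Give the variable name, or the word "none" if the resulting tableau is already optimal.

x1

Pivot element 2/3. New z-row = old z-row − (-4/3)·(row 4/(2/3)).
Updated z-row coefficients: x1: -6, x2: 4, x3: 2, x4: 0, s1: 0, s2: 0, s3: 0, s4: 3/2.
The most negative is -6 in column x1, so x1 would enter next.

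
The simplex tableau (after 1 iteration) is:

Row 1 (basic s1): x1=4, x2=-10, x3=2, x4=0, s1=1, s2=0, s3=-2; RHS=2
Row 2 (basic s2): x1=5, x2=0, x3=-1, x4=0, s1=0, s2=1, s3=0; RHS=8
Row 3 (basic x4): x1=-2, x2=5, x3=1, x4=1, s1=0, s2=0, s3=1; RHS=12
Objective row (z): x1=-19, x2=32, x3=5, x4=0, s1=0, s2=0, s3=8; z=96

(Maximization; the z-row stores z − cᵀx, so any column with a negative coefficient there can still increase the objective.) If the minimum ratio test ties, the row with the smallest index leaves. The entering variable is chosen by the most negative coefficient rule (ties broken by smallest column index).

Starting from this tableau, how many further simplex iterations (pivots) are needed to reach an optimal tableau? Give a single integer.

pivot: x1 in, s1 out → z = 211/2
pivot: x2 in, s2 out → z = 2808/25
No improving column remains; optimal.

2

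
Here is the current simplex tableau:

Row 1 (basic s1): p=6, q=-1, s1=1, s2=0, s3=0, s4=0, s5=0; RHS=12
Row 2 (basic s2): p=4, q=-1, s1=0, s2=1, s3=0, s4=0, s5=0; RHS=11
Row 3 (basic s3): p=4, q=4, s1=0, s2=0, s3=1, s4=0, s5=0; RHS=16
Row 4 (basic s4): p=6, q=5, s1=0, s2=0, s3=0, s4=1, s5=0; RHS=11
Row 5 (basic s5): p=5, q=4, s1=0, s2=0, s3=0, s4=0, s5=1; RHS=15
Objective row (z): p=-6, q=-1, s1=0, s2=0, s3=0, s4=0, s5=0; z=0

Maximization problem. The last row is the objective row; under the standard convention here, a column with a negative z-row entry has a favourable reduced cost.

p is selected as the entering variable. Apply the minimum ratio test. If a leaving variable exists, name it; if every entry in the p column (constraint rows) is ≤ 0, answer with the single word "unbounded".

Ratios: row 1 (s1): 12/6 = 2; row 2 (s2): 11/4 = 11/4; row 3 (s3): 16/4 = 4; row 4 (s4): 11/6 = 11/6; row 5 (s5): 15/5 = 3.
Minimum ratio is in the s4 row, so s4 leaves.

s4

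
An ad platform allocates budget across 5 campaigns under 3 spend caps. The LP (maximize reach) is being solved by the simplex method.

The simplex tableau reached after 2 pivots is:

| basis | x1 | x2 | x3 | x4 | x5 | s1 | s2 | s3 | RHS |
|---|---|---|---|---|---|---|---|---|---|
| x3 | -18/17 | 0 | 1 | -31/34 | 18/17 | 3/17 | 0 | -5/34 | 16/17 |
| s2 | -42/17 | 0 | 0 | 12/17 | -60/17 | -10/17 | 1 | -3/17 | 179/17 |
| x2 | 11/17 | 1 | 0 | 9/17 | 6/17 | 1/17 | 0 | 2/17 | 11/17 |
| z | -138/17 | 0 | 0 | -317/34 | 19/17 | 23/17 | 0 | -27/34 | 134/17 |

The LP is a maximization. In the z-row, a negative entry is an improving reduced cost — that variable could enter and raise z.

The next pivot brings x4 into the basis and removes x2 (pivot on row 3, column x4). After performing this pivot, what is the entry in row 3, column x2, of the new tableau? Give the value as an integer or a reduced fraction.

17/9

Pivot element is row 3, column x4: 9/17.
Normalize row 3: new (row 3, x2) = 1/(9/17) = 17/9.
Row 3 is the pivot row, so the entry is 17/9.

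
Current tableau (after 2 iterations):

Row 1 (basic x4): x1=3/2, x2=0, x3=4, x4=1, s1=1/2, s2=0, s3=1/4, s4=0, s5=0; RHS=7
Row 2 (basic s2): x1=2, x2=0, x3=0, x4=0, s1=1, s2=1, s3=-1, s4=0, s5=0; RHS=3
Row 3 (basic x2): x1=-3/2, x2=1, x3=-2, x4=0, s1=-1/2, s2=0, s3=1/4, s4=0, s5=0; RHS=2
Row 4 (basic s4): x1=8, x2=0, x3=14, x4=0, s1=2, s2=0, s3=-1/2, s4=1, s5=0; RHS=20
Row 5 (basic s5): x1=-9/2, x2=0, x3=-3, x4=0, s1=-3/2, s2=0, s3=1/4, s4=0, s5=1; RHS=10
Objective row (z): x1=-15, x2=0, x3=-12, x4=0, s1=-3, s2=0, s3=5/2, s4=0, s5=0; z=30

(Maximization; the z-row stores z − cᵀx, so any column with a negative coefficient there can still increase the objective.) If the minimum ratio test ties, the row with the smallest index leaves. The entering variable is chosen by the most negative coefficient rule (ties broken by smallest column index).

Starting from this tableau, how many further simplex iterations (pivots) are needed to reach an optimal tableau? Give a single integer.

3

pivot: x1 in, s2 out → z = 105/2
pivot: x3 in, s4 out → z = 831/14
pivot: s3 in, x3 out → z = 895/14
No improving column remains; optimal.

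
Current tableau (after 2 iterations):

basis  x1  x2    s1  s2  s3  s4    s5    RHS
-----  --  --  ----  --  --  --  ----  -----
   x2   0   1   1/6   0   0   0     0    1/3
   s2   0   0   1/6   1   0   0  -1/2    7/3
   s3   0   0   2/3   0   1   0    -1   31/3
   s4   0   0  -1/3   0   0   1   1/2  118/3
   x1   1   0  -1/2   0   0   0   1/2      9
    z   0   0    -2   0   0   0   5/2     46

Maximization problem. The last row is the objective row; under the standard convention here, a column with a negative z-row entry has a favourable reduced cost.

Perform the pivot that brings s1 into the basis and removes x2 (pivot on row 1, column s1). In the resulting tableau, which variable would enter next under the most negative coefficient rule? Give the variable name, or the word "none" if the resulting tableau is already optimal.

none

Pivot element 1/6. New z-row = old z-row − (-2)·(row 1/(1/6)).
Updated z-row coefficients: x1: 0, x2: 12, s1: 0, s2: 0, s3: 0, s4: 0, s5: 5/2.
No coefficient is strictly negative; the tableau after this pivot is optimal.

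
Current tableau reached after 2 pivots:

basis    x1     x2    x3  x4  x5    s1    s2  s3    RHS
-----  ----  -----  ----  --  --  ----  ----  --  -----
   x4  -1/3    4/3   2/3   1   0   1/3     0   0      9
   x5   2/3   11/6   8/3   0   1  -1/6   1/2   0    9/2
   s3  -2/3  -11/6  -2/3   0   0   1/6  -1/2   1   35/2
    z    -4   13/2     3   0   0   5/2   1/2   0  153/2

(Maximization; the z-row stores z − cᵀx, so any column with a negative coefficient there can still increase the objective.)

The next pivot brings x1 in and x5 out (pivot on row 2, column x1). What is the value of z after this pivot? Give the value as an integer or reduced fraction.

207/2

Minimum ratio for x1: (9/2)/(2/3) = 27/4.
z changes by −(z-row coeff of x1)·ratio = −(-4)·(27/4) = 27.
New z = 153/2 + 27 = 207/2.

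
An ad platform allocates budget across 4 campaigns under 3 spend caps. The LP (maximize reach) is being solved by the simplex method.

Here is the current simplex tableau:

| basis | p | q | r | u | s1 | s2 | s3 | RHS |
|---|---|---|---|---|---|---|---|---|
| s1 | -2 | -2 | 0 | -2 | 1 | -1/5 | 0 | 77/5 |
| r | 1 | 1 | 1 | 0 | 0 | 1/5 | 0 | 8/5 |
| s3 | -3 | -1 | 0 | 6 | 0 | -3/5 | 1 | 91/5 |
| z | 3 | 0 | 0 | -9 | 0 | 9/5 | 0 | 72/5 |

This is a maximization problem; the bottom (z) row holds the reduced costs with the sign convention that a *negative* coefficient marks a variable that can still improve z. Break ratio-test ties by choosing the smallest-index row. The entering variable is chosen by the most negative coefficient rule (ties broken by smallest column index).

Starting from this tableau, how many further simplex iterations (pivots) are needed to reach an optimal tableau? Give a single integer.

2

pivot: u in, s3 out → z = 417/10
pivot: p in, r out → z = 441/10
No improving column remains; optimal.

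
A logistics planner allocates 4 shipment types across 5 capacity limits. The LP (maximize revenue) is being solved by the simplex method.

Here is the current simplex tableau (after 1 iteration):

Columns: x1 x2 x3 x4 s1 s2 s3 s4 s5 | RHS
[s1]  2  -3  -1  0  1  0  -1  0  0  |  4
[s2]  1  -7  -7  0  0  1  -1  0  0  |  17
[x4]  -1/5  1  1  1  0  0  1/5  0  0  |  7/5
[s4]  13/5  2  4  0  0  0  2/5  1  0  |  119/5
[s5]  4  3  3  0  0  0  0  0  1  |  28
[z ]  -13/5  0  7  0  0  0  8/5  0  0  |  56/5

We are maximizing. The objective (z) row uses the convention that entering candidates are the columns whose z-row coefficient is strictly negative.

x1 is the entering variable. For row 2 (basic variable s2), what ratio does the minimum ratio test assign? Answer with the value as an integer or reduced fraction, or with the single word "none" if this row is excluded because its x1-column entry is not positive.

Ratio = RHS / (x1 entry) = 17 / 1 = 17.

17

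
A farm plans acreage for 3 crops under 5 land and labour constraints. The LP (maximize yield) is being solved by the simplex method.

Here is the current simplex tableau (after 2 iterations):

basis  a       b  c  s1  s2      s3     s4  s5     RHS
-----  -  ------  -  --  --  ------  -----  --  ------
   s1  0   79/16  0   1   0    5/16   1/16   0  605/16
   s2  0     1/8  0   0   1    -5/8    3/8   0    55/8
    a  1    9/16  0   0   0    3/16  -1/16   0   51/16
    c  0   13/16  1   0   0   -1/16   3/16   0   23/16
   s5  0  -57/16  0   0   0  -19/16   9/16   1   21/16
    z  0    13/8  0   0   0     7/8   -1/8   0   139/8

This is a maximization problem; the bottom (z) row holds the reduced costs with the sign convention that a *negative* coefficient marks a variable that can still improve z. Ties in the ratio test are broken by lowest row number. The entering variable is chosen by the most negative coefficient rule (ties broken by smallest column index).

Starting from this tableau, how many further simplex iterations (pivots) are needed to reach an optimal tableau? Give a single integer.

1

pivot: s4 in, s5 out → z = 53/3
No improving column remains; optimal.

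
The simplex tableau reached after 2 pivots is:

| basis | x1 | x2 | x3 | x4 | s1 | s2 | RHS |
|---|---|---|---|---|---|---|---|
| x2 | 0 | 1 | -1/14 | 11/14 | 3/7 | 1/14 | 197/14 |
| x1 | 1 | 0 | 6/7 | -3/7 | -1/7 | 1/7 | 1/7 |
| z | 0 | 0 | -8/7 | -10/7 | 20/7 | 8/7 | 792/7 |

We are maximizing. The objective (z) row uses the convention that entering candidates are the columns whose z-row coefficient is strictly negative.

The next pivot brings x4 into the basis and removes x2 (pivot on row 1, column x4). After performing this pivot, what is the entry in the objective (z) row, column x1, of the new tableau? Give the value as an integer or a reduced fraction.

0

Pivot element is row 1, column x4: 11/14.
Normalize row 1: new (row 1, x1) = 0/(11/14) = 0.
z-row ← z-row − (-10/7)·(new row 1): 0 − (-10/7)·0 = 0.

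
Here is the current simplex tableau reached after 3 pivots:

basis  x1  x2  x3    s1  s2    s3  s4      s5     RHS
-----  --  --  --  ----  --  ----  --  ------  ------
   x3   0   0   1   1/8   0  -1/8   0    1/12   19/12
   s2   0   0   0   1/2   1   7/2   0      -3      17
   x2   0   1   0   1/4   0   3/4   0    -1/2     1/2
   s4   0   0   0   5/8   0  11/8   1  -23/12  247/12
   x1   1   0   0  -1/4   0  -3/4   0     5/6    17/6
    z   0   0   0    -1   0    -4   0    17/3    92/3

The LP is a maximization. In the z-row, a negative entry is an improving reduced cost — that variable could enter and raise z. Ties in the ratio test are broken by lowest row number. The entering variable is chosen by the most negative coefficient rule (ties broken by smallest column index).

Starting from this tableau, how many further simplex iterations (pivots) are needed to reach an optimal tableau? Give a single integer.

1

pivot: s3 in, x2 out → z = 100/3
No improving column remains; optimal.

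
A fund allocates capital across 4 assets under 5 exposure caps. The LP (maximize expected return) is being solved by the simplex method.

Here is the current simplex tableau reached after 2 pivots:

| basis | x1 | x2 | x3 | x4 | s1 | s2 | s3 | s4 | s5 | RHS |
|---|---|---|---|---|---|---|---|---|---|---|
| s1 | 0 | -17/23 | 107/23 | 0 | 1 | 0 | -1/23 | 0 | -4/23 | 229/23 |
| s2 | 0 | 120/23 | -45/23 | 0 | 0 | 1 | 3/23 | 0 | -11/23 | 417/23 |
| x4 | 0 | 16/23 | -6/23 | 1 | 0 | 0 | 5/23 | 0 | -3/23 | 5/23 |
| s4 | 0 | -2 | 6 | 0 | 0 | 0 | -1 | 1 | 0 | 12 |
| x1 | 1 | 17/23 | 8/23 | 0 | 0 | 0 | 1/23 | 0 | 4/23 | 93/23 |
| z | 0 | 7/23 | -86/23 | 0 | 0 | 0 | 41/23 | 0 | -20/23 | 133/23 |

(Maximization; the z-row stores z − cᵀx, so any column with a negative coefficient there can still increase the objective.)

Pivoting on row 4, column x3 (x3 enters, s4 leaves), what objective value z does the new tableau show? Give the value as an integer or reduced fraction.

305/23

Minimum ratio for x3: 12/6 = 2.
z changes by −(z-row coeff of x3)·ratio = −(-86/23)·2 = 172/23.
New z = 133/23 + (172/23) = 305/23.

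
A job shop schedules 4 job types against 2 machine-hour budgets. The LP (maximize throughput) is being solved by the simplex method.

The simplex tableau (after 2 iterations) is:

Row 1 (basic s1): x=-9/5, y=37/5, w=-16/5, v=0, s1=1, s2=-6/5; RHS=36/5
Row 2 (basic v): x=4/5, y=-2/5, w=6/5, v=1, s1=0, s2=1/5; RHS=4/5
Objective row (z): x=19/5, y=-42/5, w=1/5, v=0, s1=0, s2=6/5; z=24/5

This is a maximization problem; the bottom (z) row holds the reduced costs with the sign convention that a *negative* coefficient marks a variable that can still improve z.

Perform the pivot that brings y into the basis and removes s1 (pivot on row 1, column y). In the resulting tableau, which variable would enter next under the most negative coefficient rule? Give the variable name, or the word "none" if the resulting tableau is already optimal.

Pivot element 37/5. New z-row = old z-row − (-42/5)·(row 1/(37/5)).
Updated z-row coefficients: x: 65/37, y: 0, w: -127/37, v: 0, s1: 42/37, s2: -6/37.
The most negative is -127/37 in column w, so w would enter next.

w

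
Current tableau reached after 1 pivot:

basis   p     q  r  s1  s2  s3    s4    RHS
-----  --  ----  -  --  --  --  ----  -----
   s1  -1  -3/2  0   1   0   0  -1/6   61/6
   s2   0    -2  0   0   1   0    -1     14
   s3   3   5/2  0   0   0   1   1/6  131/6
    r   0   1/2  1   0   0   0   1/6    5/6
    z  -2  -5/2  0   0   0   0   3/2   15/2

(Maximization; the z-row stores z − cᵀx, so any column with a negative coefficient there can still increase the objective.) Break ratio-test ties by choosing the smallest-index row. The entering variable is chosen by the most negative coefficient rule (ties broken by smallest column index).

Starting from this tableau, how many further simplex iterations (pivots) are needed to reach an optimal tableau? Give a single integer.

2

pivot: q in, r out → z = 35/3
pivot: p in, s3 out → z = 211/9
No improving column remains; optimal.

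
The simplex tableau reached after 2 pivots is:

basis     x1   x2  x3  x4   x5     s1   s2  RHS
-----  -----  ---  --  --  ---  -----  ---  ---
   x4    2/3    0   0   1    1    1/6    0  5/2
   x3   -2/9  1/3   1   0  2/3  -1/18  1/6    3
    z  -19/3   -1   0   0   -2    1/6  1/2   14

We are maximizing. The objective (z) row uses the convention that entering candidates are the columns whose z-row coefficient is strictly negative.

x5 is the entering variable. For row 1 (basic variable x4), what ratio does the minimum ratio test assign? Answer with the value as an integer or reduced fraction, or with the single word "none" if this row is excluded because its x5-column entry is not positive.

Ratio = RHS / (x5 entry) = (5/2) / 1 = 5/2.

5/2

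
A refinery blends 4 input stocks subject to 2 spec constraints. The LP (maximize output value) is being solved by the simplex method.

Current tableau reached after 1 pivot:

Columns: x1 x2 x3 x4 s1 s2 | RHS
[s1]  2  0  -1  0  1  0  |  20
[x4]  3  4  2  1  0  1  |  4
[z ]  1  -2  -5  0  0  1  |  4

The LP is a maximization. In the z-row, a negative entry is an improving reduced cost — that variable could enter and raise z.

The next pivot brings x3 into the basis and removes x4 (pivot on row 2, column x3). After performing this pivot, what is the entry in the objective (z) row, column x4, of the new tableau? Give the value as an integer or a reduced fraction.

Pivot element is row 2, column x3: 2.
Normalize row 2: new (row 2, x4) = 1/2 = 1/2.
z-row ← z-row − (-5)·(new row 2): 0 − (-5)·(1/2) = 5/2.

5/2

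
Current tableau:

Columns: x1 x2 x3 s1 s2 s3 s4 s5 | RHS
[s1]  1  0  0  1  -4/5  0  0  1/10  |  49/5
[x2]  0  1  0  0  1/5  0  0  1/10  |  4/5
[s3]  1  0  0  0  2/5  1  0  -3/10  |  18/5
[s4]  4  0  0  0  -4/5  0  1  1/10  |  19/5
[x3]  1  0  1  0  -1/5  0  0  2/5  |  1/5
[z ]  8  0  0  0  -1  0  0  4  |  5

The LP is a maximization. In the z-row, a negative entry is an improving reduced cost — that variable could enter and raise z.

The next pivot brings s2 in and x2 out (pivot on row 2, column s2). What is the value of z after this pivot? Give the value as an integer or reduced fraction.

9

Minimum ratio for s2: (4/5)/(1/5) = 4.
z changes by −(z-row coeff of s2)·ratio = −(-1)·4 = 4.
New z = 5 + 4 = 9.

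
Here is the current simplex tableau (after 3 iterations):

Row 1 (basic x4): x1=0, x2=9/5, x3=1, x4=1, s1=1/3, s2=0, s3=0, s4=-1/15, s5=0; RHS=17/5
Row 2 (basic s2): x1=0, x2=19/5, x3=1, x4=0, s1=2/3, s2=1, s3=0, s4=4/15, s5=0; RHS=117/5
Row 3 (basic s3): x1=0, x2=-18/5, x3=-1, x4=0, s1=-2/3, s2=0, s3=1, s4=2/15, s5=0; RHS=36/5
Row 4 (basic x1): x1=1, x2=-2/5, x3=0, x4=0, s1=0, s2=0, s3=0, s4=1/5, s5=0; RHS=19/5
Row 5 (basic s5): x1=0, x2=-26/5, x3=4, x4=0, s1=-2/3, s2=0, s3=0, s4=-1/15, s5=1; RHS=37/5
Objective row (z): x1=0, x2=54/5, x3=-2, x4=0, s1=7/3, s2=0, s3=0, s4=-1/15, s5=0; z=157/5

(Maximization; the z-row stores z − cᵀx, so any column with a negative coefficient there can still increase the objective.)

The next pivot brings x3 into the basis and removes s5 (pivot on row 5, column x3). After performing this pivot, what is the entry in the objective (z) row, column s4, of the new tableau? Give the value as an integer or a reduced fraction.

-1/10

Pivot element is row 5, column x3: 4.
Normalize row 5: new (row 5, s4) = (-1/15)/4 = -1/60.
z-row ← z-row − (-2)·(new row 5): -1/15 − (-2)·(-1/60) = -1/10.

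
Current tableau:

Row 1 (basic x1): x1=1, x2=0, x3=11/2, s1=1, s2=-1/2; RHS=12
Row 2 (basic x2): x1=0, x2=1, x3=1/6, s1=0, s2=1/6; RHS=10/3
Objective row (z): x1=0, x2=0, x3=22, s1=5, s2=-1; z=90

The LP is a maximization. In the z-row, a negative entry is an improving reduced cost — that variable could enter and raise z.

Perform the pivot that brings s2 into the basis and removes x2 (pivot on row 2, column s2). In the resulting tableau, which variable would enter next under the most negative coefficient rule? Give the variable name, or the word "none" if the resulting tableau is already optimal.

Pivot element 1/6. New z-row = old z-row − (-1)·(row 2/(1/6)).
Updated z-row coefficients: x1: 0, x2: 6, x3: 23, s1: 5, s2: 0.
No coefficient is strictly negative; the tableau after this pivot is optimal.

none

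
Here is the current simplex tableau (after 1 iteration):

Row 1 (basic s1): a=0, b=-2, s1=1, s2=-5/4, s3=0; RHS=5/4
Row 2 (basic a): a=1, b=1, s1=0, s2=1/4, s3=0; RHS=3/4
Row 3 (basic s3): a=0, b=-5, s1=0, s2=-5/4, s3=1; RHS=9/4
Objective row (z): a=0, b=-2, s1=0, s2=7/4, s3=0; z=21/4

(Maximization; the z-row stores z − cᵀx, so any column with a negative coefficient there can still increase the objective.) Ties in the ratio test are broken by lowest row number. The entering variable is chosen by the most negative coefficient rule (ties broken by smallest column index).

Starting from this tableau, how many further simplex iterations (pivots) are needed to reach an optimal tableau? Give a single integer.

1

pivot: b in, a out → z = 27/4
No improving column remains; optimal.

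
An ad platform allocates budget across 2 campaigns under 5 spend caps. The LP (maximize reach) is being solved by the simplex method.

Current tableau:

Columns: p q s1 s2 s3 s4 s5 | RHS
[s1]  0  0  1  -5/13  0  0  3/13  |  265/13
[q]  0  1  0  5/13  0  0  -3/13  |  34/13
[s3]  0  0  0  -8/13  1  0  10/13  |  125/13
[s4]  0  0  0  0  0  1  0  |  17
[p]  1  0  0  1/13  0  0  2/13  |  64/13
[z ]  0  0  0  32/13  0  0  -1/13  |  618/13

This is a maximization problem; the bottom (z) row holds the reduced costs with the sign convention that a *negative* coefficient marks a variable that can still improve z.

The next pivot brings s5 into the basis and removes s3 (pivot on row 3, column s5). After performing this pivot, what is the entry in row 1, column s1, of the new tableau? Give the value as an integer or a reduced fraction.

Pivot element is row 3, column s5: 10/13.
Normalize row 3: new (row 3, s1) = 0/(10/13) = 0.
row 1 ← row 1 − (3/13)·(new row 3): 1 − (3/13)·0 = 1.

1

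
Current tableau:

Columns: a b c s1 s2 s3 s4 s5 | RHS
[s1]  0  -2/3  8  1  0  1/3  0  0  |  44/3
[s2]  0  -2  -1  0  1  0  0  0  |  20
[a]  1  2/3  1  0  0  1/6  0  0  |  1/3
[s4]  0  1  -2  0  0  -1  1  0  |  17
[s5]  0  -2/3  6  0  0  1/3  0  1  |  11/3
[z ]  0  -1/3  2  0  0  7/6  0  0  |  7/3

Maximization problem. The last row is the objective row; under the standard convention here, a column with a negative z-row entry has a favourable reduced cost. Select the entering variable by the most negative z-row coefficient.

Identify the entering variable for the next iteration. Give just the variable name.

Objective-row coefficients: a: 0, b: -1/3, c: 2, s1: 0, s2: 0, s3: 7/6, s4: 0, s5: 0.
The most negative is -1/3 in column b, so b enters.

b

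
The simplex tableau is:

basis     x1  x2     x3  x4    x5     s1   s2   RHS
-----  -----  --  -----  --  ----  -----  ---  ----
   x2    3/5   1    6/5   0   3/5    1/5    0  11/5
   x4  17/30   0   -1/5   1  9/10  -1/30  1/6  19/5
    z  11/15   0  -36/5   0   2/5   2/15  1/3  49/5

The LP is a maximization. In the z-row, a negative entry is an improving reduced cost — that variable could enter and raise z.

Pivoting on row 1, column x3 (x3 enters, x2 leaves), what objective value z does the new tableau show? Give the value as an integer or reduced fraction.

Minimum ratio for x3: (11/5)/(6/5) = 11/6.
z changes by −(z-row coeff of x3)·ratio = −(-36/5)·(11/6) = 66/5.
New z = 49/5 + (66/5) = 23.

23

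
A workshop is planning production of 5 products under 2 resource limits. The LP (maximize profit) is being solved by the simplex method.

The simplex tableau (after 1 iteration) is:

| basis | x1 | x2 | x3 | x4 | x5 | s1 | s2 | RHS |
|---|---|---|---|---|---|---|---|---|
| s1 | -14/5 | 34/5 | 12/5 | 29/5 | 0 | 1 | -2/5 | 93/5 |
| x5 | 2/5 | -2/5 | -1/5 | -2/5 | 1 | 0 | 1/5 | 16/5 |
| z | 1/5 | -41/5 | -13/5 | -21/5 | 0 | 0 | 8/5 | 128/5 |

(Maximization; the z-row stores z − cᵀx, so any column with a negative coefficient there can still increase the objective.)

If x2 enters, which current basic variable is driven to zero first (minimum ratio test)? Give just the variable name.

Ratios: row 1 (s1): (93/5)/(34/5) = 93/34; row 2 (x5): entry -2/5 ≤ 0, skip.
Minimum ratio 93/34 is in the s1 row, so s1 leaves.

s1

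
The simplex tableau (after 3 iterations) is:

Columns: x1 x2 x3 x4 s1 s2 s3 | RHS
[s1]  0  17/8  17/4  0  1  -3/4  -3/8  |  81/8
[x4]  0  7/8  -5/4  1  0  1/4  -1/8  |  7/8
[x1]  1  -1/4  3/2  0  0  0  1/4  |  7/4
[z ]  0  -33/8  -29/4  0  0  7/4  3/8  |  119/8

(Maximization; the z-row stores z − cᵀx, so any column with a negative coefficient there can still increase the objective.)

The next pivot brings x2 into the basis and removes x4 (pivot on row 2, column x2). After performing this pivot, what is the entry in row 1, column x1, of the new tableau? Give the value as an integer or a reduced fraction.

Pivot element is row 2, column x2: 7/8.
Normalize row 2: new (row 2, x1) = 0/(7/8) = 0.
row 1 ← row 1 − (17/8)·(new row 2): 0 − (17/8)·0 = 0.

0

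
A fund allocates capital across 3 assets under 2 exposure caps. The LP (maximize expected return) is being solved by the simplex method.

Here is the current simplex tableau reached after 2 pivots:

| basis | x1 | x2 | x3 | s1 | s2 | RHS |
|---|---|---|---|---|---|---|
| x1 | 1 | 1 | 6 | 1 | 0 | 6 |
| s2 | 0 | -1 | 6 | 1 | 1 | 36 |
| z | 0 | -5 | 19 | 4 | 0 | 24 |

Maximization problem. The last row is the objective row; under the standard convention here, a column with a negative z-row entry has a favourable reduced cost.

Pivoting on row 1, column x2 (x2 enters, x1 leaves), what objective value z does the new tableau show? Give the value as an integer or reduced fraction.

Minimum ratio for x2: 6/1 = 6.
z changes by −(z-row coeff of x2)·ratio = −(-5)·6 = 30.
New z = 24 + 30 = 54.

54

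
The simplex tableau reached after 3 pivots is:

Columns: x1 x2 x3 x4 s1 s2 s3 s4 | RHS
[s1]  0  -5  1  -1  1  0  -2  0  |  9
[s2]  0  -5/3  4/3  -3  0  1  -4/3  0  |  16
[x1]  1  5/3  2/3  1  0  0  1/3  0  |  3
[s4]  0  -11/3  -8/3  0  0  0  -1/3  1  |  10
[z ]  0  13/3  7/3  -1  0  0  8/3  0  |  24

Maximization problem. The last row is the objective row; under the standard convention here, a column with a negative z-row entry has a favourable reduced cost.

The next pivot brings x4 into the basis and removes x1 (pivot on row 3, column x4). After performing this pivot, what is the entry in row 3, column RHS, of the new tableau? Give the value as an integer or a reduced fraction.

3

Pivot element is row 3, column x4: 1.
Normalize row 3: new (row 3, RHS) = 3/1 = 3.
Row 3 is the pivot row, so the entry is 3.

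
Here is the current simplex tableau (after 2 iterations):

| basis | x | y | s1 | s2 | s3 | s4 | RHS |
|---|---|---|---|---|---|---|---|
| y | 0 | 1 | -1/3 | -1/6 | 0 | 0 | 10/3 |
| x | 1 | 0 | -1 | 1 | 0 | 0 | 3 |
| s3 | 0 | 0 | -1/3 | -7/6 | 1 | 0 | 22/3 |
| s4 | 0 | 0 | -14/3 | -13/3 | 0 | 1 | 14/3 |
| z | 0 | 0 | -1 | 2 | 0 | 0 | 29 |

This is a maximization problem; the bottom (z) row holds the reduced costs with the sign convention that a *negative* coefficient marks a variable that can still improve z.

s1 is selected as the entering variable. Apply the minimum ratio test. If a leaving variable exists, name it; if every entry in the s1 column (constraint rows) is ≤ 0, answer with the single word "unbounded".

s1-column entries: row 1: -1/3, row 2: -1, row 3: -1/3, row 4: -14/3. All ≤ 0, so s1 can increase without bound; the LP is unbounded in this direction.

unbounded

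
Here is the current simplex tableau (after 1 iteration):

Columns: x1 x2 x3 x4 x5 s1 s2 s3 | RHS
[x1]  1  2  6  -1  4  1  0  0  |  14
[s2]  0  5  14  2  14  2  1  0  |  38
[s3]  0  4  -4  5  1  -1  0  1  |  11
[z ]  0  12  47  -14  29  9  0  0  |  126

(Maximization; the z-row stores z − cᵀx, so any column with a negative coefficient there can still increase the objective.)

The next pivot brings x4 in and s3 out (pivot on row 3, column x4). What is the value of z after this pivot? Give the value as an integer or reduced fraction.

784/5

Minimum ratio for x4: 11/5 = 11/5.
z changes by −(z-row coeff of x4)·ratio = −(-14)·(11/5) = 154/5.
New z = 126 + (154/5) = 784/5.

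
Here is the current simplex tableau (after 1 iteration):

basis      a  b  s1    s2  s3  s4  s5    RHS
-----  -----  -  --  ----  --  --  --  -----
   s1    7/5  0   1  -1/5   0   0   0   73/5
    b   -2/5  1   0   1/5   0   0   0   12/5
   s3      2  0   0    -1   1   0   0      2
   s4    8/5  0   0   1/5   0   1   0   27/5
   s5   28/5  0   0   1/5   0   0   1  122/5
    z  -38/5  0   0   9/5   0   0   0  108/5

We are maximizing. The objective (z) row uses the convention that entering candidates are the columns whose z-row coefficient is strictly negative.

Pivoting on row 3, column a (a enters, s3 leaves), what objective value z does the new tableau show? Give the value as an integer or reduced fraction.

Minimum ratio for a: 2/2 = 1.
z changes by −(z-row coeff of a)·ratio = −(-38/5)·1 = 38/5.
New z = 108/5 + (38/5) = 146/5.

146/5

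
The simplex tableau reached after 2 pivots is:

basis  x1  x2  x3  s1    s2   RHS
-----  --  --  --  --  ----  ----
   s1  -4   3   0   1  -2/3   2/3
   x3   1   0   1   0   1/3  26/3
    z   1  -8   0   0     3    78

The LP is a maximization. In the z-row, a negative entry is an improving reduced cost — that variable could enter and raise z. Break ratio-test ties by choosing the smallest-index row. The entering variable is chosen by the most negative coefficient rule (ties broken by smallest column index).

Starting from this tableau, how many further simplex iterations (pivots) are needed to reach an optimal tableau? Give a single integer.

2

pivot: x2 in, s1 out → z = 718/9
pivot: x1 in, x3 out → z = 1472/9
No improving column remains; optimal.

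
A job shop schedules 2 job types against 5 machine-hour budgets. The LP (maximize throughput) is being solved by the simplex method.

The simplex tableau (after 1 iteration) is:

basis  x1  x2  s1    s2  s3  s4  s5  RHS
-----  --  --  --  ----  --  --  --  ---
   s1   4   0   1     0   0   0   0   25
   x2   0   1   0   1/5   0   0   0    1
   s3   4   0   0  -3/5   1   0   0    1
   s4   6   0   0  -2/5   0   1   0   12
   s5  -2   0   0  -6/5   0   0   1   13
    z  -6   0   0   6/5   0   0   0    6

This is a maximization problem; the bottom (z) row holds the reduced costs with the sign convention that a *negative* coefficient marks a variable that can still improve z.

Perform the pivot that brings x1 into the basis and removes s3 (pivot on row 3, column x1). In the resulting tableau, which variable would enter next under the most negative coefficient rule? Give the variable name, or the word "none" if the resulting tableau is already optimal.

Pivot element 4. New z-row = old z-row − (-6)·(row 3/4).
Updated z-row coefficients: x1: 0, x2: 0, s1: 0, s2: 3/10, s3: 3/2, s4: 0, s5: 0.
No coefficient is strictly negative; the tableau after this pivot is optimal.

none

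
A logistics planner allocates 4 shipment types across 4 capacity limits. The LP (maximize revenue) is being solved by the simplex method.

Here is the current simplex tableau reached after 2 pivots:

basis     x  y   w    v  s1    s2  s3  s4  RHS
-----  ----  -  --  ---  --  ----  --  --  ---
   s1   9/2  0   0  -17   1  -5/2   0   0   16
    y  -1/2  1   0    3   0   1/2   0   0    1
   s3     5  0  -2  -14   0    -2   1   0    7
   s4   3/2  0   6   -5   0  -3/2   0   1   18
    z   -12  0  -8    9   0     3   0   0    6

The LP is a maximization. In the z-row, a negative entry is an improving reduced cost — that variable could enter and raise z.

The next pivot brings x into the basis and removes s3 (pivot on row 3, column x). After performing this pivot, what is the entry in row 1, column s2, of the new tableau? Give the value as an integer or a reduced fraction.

Pivot element is row 3, column x: 5.
Normalize row 3: new (row 3, s2) = (-2)/5 = -2/5.
row 1 ← row 1 − (9/2)·(new row 3): -5/2 − (9/2)·(-2/5) = -7/10.

-7/10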